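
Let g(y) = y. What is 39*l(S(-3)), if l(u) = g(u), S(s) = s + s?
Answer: -234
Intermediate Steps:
S(s) = 2*s
l(u) = u
39*l(S(-3)) = 39*(2*(-3)) = 39*(-6) = -234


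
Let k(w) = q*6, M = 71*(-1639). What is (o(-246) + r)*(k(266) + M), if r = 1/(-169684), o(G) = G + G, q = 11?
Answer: 9709501176287/169684 ≈ 5.7221e+7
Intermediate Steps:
o(G) = 2*G
M = -116369
k(w) = 66 (k(w) = 11*6 = 66)
r = -1/169684 ≈ -5.8933e-6
(o(-246) + r)*(k(266) + M) = (2*(-246) - 1/169684)*(66 - 116369) = (-492 - 1/169684)*(-116303) = -83484529/169684*(-116303) = 9709501176287/169684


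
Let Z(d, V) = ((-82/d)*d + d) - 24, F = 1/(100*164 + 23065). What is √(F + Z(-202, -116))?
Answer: I*√53300635315/13155 ≈ 17.55*I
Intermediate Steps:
F = 1/39465 (F = 1/(16400 + 23065) = 1/39465 ≈ 2.5339e-5)
Z(d, V) = -106 + d (Z(d, V) = (-82 + d) - 24 = -106 + d)
√(F + Z(-202, -116)) = √(1/39465 + (-106 - 202)) = √(1/39465 - 308) = √(-12155219/39465) = I*√53300635315/13155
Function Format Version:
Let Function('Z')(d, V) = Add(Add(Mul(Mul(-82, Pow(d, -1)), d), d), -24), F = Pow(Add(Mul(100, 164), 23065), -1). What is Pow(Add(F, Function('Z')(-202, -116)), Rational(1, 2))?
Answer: Mul(Rational(1, 13155), I, Pow(53300635315, Rational(1, 2))) ≈ Mul(17.550, I)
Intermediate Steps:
F = Rational(1, 39465) (F = Pow(Add(16400, 23065), -1) = Pow(39465, -1) = Rational(1, 39465) ≈ 2.5339e-5)
Function('Z')(d, V) = Add(-106, d) (Function('Z')(d, V) = Add(Add(-82, d), -24) = Add(-106, d))
Pow(Add(F, Function('Z')(-202, -116)), Rational(1, 2)) = Pow(Add(Rational(1, 39465), Add(-106, -202)), Rational(1, 2)) = Pow(Add(Rational(1, 39465), -308), Rational(1, 2)) = Pow(Rational(-12155219, 39465), Rational(1, 2)) = Mul(Rational(1, 13155), I, Pow(53300635315, Rational(1, 2)))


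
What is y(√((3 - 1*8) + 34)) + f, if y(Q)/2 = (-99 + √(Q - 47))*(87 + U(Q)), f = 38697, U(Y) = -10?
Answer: 23451 + 154*√(-47 + √29) ≈ 23451.0 + 993.45*I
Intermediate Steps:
y(Q) = -15246 + 154*√(-47 + Q) (y(Q) = 2*((-99 + √(Q - 47))*(87 - 10)) = 2*((-99 + √(-47 + Q))*77) = 2*(-7623 + 77*√(-47 + Q)) = -15246 + 154*√(-47 + Q))
y(√((3 - 1*8) + 34)) + f = (-15246 + 154*√(-47 + √((3 - 1*8) + 34))) + 38697 = (-15246 + 154*√(-47 + √((3 - 8) + 34))) + 38697 = (-15246 + 154*√(-47 + √(-5 + 34))) + 38697 = (-15246 + 154*√(-47 + √29)) + 38697 = 23451 + 154*√(-47 + √29)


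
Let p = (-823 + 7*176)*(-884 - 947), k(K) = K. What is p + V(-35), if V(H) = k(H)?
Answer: -748914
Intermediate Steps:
p = -748879 (p = (-823 + 1232)*(-1831) = 409*(-1831) = -748879)
V(H) = H
p + V(-35) = -748879 - 35 = -748914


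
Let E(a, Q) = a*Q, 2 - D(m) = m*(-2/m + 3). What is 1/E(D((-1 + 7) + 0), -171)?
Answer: 1/2394 ≈ 0.00041771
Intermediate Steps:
D(m) = 2 - m*(3 - 2/m) (D(m) = 2 - m*(-2/m + 3) = 2 - m*(3 - 2/m))
E(a, Q) = Q*a
1/E(D((-1 + 7) + 0), -171) = 1/(-171*(4 - 3*((-1 + 7) + 0))) = 1/(-171*(4 - 3*(6 + 0))) = 1/(-171*(4 - 3*6)) = 1/(-171*(4 - 18)) = 1/(-171*(-14)) = 1/2394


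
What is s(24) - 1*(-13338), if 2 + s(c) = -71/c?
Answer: 319993/24 ≈ 13333.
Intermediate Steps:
s(c) = -2 - 71/c
s(24) - 1*(-13338) = (-2 - 71/24) - 1*(-13338) = (-2 - 71*1/24) + 13338 = (-2 - 71/24) + 13338 = -119/24 + 13338 = 319993/24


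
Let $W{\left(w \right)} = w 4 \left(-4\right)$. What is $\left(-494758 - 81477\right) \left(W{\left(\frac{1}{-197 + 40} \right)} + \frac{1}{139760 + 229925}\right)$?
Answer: $- \frac{681699488899}{11608109} \approx -58726.0$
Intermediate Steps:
$W{\left(w \right)} = - 16 w$ ($W{\left(w \right)} = 4 w \left(-4\right) = - 16 w$)
$\left(-494758 - 81477\right) \left(W{\left(\frac{1}{-197 + 40} \right)} + \frac{1}{139760 + 229925}\right) = \left(-494758 - 81477\right) \left(- \frac{16}{-197 + 40} + \frac{1}{139760 + 229925}\right) = \left(-494758 - 81477\right) \left(- \frac{16}{-157} + \frac{1}{369685}\right) = - 576235 \left(\left(-16\right) \left(- \frac{1}{157}\right) + \frac{1}{369685}\right) = - 576235 \left(\frac{16}{157} + \frac{1}{369685}\right) = \left(-576235\right) \frac{5915117}{58040545} = - \frac{681699488899}{11608109}$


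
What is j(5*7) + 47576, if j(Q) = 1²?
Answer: 47577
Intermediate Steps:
j(Q) = 1
j(5*7) + 47576 = 1 + 47576 = 47577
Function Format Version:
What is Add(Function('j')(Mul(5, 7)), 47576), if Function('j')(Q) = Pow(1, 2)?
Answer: 47577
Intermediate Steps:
Function('j')(Q) = 1
Add(Function('j')(Mul(5, 7)), 47576) = Add(1, 47576) = 47577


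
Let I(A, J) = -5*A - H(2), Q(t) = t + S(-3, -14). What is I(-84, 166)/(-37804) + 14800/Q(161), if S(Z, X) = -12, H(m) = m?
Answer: 279718459/2816398 ≈ 99.318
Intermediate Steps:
Q(t) = -12 + t (Q(t) = t - 12 = -12 + t)
I(A, J) = -2 - 5*A (I(A, J) = -5*A - 1*2 = -5*A - 2 = -2 - 5*A)
I(-84, 166)/(-37804) + 14800/Q(161) = (-2 - 5*(-84))/(-37804) + 14800/(-12 + 161) = (-2 + 420)*(-1/37804) + 14800/149 = 418*(-1/37804) + 14800*(1/149) = -209/18902 + 14800/149 = 279718459/2816398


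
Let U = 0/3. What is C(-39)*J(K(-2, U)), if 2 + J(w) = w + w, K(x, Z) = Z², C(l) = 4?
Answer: -8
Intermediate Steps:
U = 0 (U = 0*(⅓) = 0)
J(w) = -2 + 2*w (J(w) = -2 + (w + w) = -2 + 2*w)
C(-39)*J(K(-2, U)) = 4*(-2 + 2*0²) = 4*(-2 + 2*0) = 4*(-2 + 0) = 4*(-2) = -8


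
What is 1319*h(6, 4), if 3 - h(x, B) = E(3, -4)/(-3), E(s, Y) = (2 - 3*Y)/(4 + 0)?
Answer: 32975/6 ≈ 5495.8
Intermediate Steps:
E(s, Y) = ½ - 3*Y/4 (E(s, Y) = (2 - 3*Y)/4 = (2 - 3*Y)*(¼) = ½ - 3*Y/4)
h(x, B) = 25/6 (h(x, B) = 3 - (½ - ¾*(-4))/(-3) = 3 - (½ + 3)*(-1)/3 = 3 - 7*(-1)/(2*3) = 3 - 1*(-7/6) = 3 + 7/6 = 25/6)
1319*h(6, 4) = 1319*(25/6) = 32975/6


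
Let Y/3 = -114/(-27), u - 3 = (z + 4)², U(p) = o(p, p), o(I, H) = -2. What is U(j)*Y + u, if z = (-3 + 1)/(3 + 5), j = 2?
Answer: -397/48 ≈ -8.2708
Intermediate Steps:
U(p) = -2
z = -¼ (z = -2/8 = -2*⅛ = -¼ ≈ -0.25000)
u = 273/16 (u = 3 + (-¼ + 4)² = 3 + (15/4)² = 3 + 225/16 = 273/16 ≈ 17.063)
Y = 38/3 (Y = 3*(-114/(-27)) = 3*(-114*(-1/27)) = 3*(38/9) = 38/3 ≈ 12.667)
U(j)*Y + u = -2*38/3 + 273/16 = -76/3 + 273/16 = -397/48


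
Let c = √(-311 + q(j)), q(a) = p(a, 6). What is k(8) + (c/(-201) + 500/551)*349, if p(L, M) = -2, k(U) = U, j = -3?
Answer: 178908/551 - 349*I*√313/201 ≈ 324.7 - 30.719*I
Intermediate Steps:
q(a) = -2
c = I*√313 (c = √(-311 - 2) = √(-313) = I*√313 ≈ 17.692*I)
k(8) + (c/(-201) + 500/551)*349 = 8 + ((I*√313)/(-201) + 500/551)*349 = 8 + ((I*√313)*(-1/201) + 500*(1/551))*349 = 8 + (-I*√313/201 + 500/551)*349 = 8 + (500/551 - I*√313/201)*349 = 8 + (174500/551 - 349*I*√313/201) = 178908/551 - 349*I*√313/201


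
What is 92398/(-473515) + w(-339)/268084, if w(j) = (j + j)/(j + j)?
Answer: -24769951917/126941795260 ≈ -0.19513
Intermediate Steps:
w(j) = 1 (w(j) = (2*j)/((2*j)) = (2*j)*(1/(2*j)) = 1)
92398/(-473515) + w(-339)/268084 = 92398/(-473515) + 1/268084 = 92398*(-1/473515) + 1*(1/268084) = -92398/473515 + 1/268084 = -24769951917/126941795260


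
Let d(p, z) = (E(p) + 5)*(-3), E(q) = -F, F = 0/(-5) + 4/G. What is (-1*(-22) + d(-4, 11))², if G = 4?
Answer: 100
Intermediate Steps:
F = 1 (F = 0/(-5) + 4/4 = 0*(-⅕) + 4*(¼) = 0 + 1 = 1)
E(q) = -1 (E(q) = -1*1 = -1)
d(p, z) = -12 (d(p, z) = (-1 + 5)*(-3) = 4*(-3) = -12)
(-1*(-22) + d(-4, 11))² = (-1*(-22) - 12)² = (22 - 12)² = 10² = 100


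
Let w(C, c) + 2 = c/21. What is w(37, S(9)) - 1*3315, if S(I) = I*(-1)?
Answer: -23222/7 ≈ -3317.4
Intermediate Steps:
S(I) = -I
w(C, c) = -2 + c/21
w(37, S(9)) - 1*3315 = (-2 + (-1*9)/21) - 1*3315 = (-2 + (1/21)*(-9)) - 3315 = (-2 - 3/7) - 3315 = -17/7 - 3315 = -23222/7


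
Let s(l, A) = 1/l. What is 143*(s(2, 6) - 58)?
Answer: -16445/2 ≈ -8222.5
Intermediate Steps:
s(l, A) = 1/l
143*(s(2, 6) - 58) = 143*(1/2 - 58) = 143*(-115/2) = -16445/2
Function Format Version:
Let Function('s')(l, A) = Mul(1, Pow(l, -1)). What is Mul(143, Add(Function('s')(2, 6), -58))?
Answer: Rational(-16445, 2) ≈ -8222.5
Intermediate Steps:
Function('s')(l, A) = Pow(l, -1)
Mul(143, Add(Function('s')(2, 6), -58)) = Mul(143, Add(Pow(2, -1), -58)) = Mul(143, Add(Rational(1, 2), -58)) = Mul(143, Rational(-115, 2)) = Rational(-16445, 2)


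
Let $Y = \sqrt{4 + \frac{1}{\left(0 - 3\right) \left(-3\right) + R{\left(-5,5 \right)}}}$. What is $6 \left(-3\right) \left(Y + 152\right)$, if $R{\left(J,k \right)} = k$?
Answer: $-2736 - \frac{9 \sqrt{798}}{7} \approx -2772.3$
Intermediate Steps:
$Y = \frac{\sqrt{798}}{14}$ ($Y = \sqrt{4 + \frac{1}{\left(0 - 3\right) \left(-3\right) + 5}} = \sqrt{4 + \frac{1}{\left(-3\right) \left(-3\right) + 5}} = \sqrt{4 + \frac{1}{9 + 5}} = \sqrt{4 + \frac{1}{14}} = \sqrt{\frac{57}{14}} = \frac{\sqrt{798}}{14} \approx 2.0178$)
$6 \left(-3\right) \left(Y + 152\right) = 6 \left(-3\right) \left(\frac{\sqrt{798}}{14} + 152\right) = - 18 \left(152 + \frac{\sqrt{798}}{14}\right) = -2736 - \frac{9 \sqrt{798}}{7}$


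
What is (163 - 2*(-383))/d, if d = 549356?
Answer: 929/549356 ≈ 0.0016911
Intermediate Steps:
(163 - 2*(-383))/d = (163 - 2*(-383))/549356 = (163 + 766)*(1/549356) = 929*(1/549356) = 929/549356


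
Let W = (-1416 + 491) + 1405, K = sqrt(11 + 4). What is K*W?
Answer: 480*sqrt(15) ≈ 1859.0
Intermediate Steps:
K = sqrt(15) ≈ 3.8730
W = 480 (W = -925 + 1405 = 480)
K*W = sqrt(15)*480 = 480*sqrt(15)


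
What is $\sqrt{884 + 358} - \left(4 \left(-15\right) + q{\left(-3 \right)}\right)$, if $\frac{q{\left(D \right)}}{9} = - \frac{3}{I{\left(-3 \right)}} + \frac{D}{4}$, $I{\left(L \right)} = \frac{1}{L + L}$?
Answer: $- \frac{381}{4} + 3 \sqrt{138} \approx -60.008$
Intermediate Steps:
$I{\left(L \right)} = \frac{1}{2 L}$
$q{\left(D \right)} = 162 + \frac{9 D}{4}$ ($q{\left(D \right)} = 9 \left(- \frac{3}{\frac{1}{2} \frac{1}{-3}} + \frac{D}{4}\right) = 9 \left(- \frac{3}{\frac{1}{2} \left(- \frac{1}{3}\right)} + D \frac{1}{4}\right) = 9 \left(- \frac{3}{- \frac{1}{6}} + \frac{D}{4}\right) = 9 \left(\left(-3\right) \left(-6\right) + \frac{D}{4}\right) = 9 \left(18 + \frac{D}{4}\right) = 162 + \frac{9 D}{4}$)
$\sqrt{884 + 358} - \left(4 \left(-15\right) + q{\left(-3 \right)}\right) = \sqrt{884 + 358} - \left(4 \left(-15\right) + \left(162 + \frac{9}{4} \left(-3\right)\right)\right) = \sqrt{1242} - \left(-60 + \left(162 - \frac{27}{4}\right)\right) = 3 \sqrt{138} - \left(-60 + \frac{621}{4}\right) = 3 \sqrt{138} - \frac{381}{4} = - \frac{381}{4} + 3 \sqrt{138}$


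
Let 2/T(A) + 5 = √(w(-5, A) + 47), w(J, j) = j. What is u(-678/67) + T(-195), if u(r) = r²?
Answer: 79480442/776597 - 4*I*√37/173 ≈ 102.34 - 0.14064*I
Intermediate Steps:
T(A) = 2/(-5 + √(47 + A)) (T(A) = 2/(-5 + √(A + 47)) = 2/(-5 + √(47 + A)))
u(-678/67) + T(-195) = (-678/67)² + 2/(-5 + √(47 - 195)) = (-678*1/67)² + 2/(-5 + √(-148)) = (-678/67)² + 2/(-5 + 2*I*√37) = 459684/4489 + 2/(-5 + 2*I*√37)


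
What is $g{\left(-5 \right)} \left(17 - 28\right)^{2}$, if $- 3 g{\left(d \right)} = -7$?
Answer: $\frac{847}{3} \approx 282.33$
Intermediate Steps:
$g{\left(d \right)} = \frac{7}{3}$ ($g{\left(d \right)} = \left(- \frac{1}{3}\right) \left(-7\right) = \frac{7}{3}$)
$g{\left(-5 \right)} \left(17 - 28\right)^{2} = \frac{7 \left(17 - 28\right)^{2}}{3} = \frac{7 \left(-11\right)^{2}}{3} = \frac{7}{3} \cdot 121 = \frac{847}{3}$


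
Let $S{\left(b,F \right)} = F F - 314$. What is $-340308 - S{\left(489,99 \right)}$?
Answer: $-349795$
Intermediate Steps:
$S{\left(b,F \right)} = -314 + F^{2}$ ($S{\left(b,F \right)} = F^{2} - 314 = -314 + F^{2}$)
$-340308 - S{\left(489,99 \right)} = -340308 - \left(-314 + 99^{2}\right) = -340308 - \left(-314 + 9801\right) = -340308 - 9487 = -349795$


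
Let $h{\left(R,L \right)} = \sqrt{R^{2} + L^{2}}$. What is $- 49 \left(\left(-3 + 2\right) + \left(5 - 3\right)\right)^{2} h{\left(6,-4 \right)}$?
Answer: $- 98 \sqrt{13} \approx -353.34$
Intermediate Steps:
$h{\left(R,L \right)} = \sqrt{L^{2} + R^{2}}$
$- 49 \left(\left(-3 + 2\right) + \left(5 - 3\right)\right)^{2} h{\left(6,-4 \right)} = - 49 \left(\left(-3 + 2\right) + \left(5 - 3\right)\right)^{2} \sqrt{\left(-4\right)^{2} + 6^{2}} = - 49 \left(-1 + 2\right)^{2} \sqrt{16 + 36} = - 49 \cdot 1^{2} \sqrt{52} = - 49 \cdot 1 \cdot 2 \sqrt{13} = - 49 \cdot 2 \sqrt{13} = - 98 \sqrt{13}$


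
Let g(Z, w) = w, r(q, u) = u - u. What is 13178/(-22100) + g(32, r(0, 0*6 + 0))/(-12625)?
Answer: -6589/11050 ≈ -0.59629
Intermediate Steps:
r(q, u) = 0
13178/(-22100) + g(32, r(0, 0*6 + 0))/(-12625) = 13178/(-22100) + 0/(-12625) = 13178*(-1/22100) + 0*(-1/12625) = -6589/11050 + 0 = -6589/11050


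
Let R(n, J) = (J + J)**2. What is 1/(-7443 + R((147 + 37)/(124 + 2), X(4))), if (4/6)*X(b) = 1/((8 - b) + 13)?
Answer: -289/2151018 ≈ -0.00013435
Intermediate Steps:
X(b) = 3/(2*(21 - b)) (X(b) = 3/(2*((8 - b) + 13)) = 3/(2*(21 - b)))
R(n, J) = 4*J**2 (R(n, J) = (2*J)**2 = 4*J**2)
1/(-7443 + R((147 + 37)/(124 + 2), X(4))) = 1/(-7443 + 4*(-3/(-42 + 2*4))**2) = 1/(-7443 + 4*(-3/(-42 + 8))**2) = 1/(-7443 + 4*(-3/(-34))**2) = 1/(-7443 + 4*(-3*(-1/34))**2) = 1/(-7443 + 4*(3/34)**2) = 1/(-7443 + 4*(9/1156)) = 1/(-7443 + 9/289) = 1/(-2151018/289) = -289/2151018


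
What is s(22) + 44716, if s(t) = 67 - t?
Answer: 44761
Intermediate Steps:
s(22) + 44716 = (67 - 1*22) + 44716 = (67 - 22) + 44716 = 45 + 44716 = 44761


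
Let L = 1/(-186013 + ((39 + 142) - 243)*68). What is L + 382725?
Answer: 72805394024/190229 ≈ 3.8273e+5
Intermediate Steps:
L = -1/190229 (L = 1/(-186013 + (181 - 243)*68) = 1/(-186013 - 62*68) = 1/(-186013 - 4216) = 1/(-190229) = -1/190229 ≈ -5.2568e-6)
L + 382725 = -1/190229 + 382725 = 72805394024/190229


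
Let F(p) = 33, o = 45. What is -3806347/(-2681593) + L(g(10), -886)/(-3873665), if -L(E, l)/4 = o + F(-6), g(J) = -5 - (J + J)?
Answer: 14745349808771/10387592948345 ≈ 1.4195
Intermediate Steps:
g(J) = -5 - 2*J
L(E, l) = -312 (L(E, l) = -4*(45 + 33) = -4*78 = -312)
-3806347/(-2681593) + L(g(10), -886)/(-3873665) = -3806347/(-2681593) - 312/(-3873665) = -3806347*(-1/2681593) - 312*(-1/3873665) = 3806347/2681593 + 312/3873665 = 14745349808771/10387592948345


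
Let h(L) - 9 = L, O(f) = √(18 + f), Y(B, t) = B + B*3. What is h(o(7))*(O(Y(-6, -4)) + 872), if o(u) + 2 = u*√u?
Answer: 7*(1 + √7)*(872 + I*√6) ≈ 22254.0 + 62.512*I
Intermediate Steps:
Y(B, t) = 4*B (Y(B, t) = B + 3*B = 4*B)
o(u) = -2 + u^(3/2) (o(u) = -2 + u*√u = -2 + u^(3/2))
h(L) = 9 + L
h(o(7))*(O(Y(-6, -4)) + 872) = (9 + (-2 + 7^(3/2)))*(√(18 + 4*(-6)) + 872) = (9 + (-2 + 7*√7))*(√(18 - 24) + 872) = (7 + 7*√7)*(√(-6) + 872) = (7 + 7*√7)*(I*√6 + 872) = (7 + 7*√7)*(872 + I*√6)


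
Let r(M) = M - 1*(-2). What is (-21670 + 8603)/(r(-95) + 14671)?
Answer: -13067/14578 ≈ -0.89635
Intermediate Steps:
r(M) = 2 + M (r(M) = M + 2 = 2 + M)
(-21670 + 8603)/(r(-95) + 14671) = (-21670 + 8603)/((2 - 95) + 14671) = -13067/(-93 + 14671) = -13067/14578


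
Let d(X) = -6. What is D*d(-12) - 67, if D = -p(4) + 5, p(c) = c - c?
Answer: -97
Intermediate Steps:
p(c) = 0
D = 5 (D = -1*0 + 5 = 0 + 5 = 5)
D*d(-12) - 67 = 5*(-6) - 67 = -30 - 67 = -97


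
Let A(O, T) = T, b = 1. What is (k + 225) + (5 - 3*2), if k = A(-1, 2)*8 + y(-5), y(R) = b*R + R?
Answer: 230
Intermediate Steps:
y(R) = 2*R (y(R) = 1*R + R = R + R = 2*R)
k = 6 (k = 2*8 + 2*(-5) = 16 - 10 = 6)
(k + 225) + (5 - 3*2) = (6 + 225) + (5 - 3*2) = 231 + (5 - 6) = 231 - 1 = 230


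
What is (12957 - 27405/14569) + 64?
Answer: 189675544/14569 ≈ 13019.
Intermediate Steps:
(12957 - 27405/14569) + 64 = 188743128/14569 + 64 = 189675544/14569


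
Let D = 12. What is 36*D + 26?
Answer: 458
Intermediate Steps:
36*D + 26 = 36*12 + 26 = 432 + 26 = 458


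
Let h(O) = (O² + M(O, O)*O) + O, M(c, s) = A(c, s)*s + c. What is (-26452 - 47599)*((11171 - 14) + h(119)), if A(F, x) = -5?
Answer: 2310909557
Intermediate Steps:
M(c, s) = c - 5*s (M(c, s) = -5*s + c = c - 5*s)
h(O) = O - 3*O² (h(O) = (O² + (O - 5*O)*O) + O = (O² + (-4*O)*O) + O = (O² - 4*O²) + O = -3*O² + O = O - 3*O²)
(-26452 - 47599)*((11171 - 14) + h(119)) = (-26452 - 47599)*((11171 - 14) + 119*(1 - 3*119)) = -74051*(11157 + 119*(1 - 357)) = -74051*(11157 + 119*(-356)) = -74051*(11157 - 42364) = -74051*(-31207) = 2310909557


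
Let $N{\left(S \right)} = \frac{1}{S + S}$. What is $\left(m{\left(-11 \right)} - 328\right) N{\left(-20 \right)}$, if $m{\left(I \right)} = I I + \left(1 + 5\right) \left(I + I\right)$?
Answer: $\frac{339}{40} \approx 8.475$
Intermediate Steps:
$N{\left(S \right)} = \frac{1}{2 S}$
$m{\left(I \right)} = I^{2} + 12 I$ ($m{\left(I \right)} = I^{2} + 6 \cdot 2 I = I^{2} + 12 I$)
$\left(m{\left(-11 \right)} - 328\right) N{\left(-20 \right)} = \left(- 11 \left(12 - 11\right) - 328\right) \frac{1}{2 \left(-20\right)} = \left(\left(-11\right) 1 - 328\right) \frac{1}{2} \left(- \frac{1}{20}\right) = \left(-11 - 328\right) \left(- \frac{1}{40}\right) = \left(-339\right) \left(- \frac{1}{40}\right) = \frac{339}{40}$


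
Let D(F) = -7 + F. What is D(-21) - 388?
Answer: -416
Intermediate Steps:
D(-21) - 388 = (-7 - 21) - 388 = -28 - 388 = -416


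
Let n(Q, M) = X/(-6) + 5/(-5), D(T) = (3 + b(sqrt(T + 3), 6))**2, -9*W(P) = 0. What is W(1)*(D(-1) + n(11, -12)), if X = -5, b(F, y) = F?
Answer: 0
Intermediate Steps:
W(P) = 0 (W(P) = -1/9*0 = 0)
D(T) = (3 + sqrt(3 + T))**2 (D(T) = (3 + sqrt(T + 3))**2 = (3 + sqrt(3 + T))**2)
n(Q, M) = -1/6 (n(Q, M) = -5/(-6) + 5/(-5) = -5*(-1/6) + 5*(-1/5) = 5/6 - 1 = -1/6)
W(1)*(D(-1) + n(11, -12)) = 0*((3 + sqrt(3 - 1))**2 - 1/6) = 0*((3 + sqrt(2))**2 - 1/6) = 0*(-1/6 + (3 + sqrt(2))**2) = 0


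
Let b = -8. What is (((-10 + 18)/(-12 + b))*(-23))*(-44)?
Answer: -2024/5 ≈ -404.80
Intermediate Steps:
(((-10 + 18)/(-12 + b))*(-23))*(-44) = (((-10 + 18)/(-12 - 8))*(-23))*(-44) = ((8/(-20))*(-23))*(-44) = ((8*(-1/20))*(-23))*(-44) = -⅖*(-23)*(-44) = (46/5)*(-44) = -2024/5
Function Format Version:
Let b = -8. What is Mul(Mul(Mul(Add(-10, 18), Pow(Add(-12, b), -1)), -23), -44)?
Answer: Rational(-2024, 5) ≈ -404.80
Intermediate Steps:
Mul(Mul(Mul(Add(-10, 18), Pow(Add(-12, b), -1)), -23), -44) = Mul(Mul(Mul(Add(-10, 18), Pow(Add(-12, -8), -1)), -23), -44) = Mul(Mul(Mul(8, Pow(-20, -1)), -23), -44) = Mul(Mul(Mul(8, Rational(-1, 20)), -23), -44) = Mul(Mul(Rational(-2, 5), -23), -44) = Mul(Rational(46, 5), -44) = Rational(-2024, 5)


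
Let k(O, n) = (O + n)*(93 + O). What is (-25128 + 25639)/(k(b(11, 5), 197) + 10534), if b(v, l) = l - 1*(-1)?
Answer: 511/30631 ≈ 0.016682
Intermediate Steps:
b(v, l) = 1 + l (b(v, l) = l + 1 = 1 + l)
k(O, n) = (93 + O)*(O + n)
(-25128 + 25639)/(k(b(11, 5), 197) + 10534) = (-25128 + 25639)/(((1 + 5)² + 93*(1 + 5) + 93*197 + (1 + 5)*197) + 10534) = 511/((6² + 93*6 + 18321 + 6*197) + 10534) = 511/((36 + 558 + 18321 + 1182) + 10534) = 511/(20097 + 10534) = 511/30631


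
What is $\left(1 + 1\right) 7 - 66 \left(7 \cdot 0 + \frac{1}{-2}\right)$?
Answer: $47$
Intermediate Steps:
$\left(1 + 1\right) 7 - 66 \left(7 \cdot 0 + \frac{1}{-2}\right) = 2 \cdot 7 - 66 \left(0 - \frac{1}{2}\right) = 14 - -33 = 14 + 33 = 47$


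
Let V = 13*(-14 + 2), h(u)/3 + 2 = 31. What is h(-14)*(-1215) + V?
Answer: -105861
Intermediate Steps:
h(u) = 87 (h(u) = -6 + 3*31 = -6 + 93 = 87)
V = -156 (V = 13*(-12) = -156)
h(-14)*(-1215) + V = 87*(-1215) - 156 = -105705 - 156 = -105861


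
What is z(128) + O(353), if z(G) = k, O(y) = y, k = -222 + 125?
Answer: 256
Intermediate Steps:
k = -97
z(G) = -97
z(128) + O(353) = -97 + 353 = 256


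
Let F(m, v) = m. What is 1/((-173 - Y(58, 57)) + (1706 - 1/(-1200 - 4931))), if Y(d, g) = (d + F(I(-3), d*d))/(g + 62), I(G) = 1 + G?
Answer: 104227/159730960 ≈ 0.00065252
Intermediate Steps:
Y(d, g) = (-2 + d)/(62 + g) (Y(d, g) = (d + (1 - 3))/(g + 62) = (d - 2)/(62 + g) = (-2 + d)/(62 + g))
1/((-173 - Y(58, 57)) + (1706 - 1/(-1200 - 4931))) = 1/((-173 - (-2 + 58)/(62 + 57)) + (1706 - 1/(-1200 - 4931))) = 1/((-173 - 56/119) + (1706 - 1/(-6131))) = 1/((-173 - 56/119) + (1706 - 1*(-1/6131))) = 1/((-173 - 1*8/17) + (1706 + 1/6131)) = 1/((-173 - 8/17) + 10459487/6131) = 1/(-2949/17 + 10459487/6131) = 1/(159730960/104227) = 104227/159730960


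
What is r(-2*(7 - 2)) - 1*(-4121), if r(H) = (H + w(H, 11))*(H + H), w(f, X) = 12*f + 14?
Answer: 6441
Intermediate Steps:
w(f, X) = 14 + 12*f
r(H) = 2*H*(14 + 13*H) (r(H) = (H + (14 + 12*H))*(H + H) = (14 + 13*H)*(2*H) = 2*H*(14 + 13*H))
r(-2*(7 - 2)) - 1*(-4121) = 2*(-2*(7 - 2))*(14 + 13*(-2*(7 - 2))) - 1*(-4121) = 2*(-2*5)*(14 + 13*(-2*5)) + 4121 = 2*(-10)*(14 + 13*(-10)) + 4121 = 2*(-10)*(14 - 130) + 4121 = 2*(-10)*(-116) + 4121 = 2320 + 4121 = 6441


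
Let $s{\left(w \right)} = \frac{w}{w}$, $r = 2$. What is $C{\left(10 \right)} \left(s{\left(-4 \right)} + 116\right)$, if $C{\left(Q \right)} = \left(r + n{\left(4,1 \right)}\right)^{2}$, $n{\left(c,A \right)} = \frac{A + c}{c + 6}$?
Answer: $\frac{2925}{4} \approx 731.25$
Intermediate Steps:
$n{\left(c,A \right)} = \frac{A + c}{6 + c}$
$s{\left(w \right)} = 1$
$C{\left(Q \right)} = \frac{25}{4}$ ($C{\left(Q \right)} = \left(2 + \frac{1 + 4}{6 + 4}\right)^{2} = \left(2 + \frac{1}{10} \cdot 5\right)^{2} = \left(2 + \frac{1}{2}\right)^{2} = \left(\frac{5}{2}\right)^{2} = \frac{25}{4}$)
$C{\left(10 \right)} \left(s{\left(-4 \right)} + 116\right) = \frac{25 \left(1 + 116\right)}{4} = \frac{25}{4} \cdot 117 = \frac{2925}{4}$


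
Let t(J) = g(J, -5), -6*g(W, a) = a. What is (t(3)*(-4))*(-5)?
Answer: 50/3 ≈ 16.667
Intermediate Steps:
g(W, a) = -a/6
t(J) = ⅚ (t(J) = -⅙*(-5) = ⅚)
(t(3)*(-4))*(-5) = ((⅚)*(-4))*(-5) = -10/3*(-5) = 50/3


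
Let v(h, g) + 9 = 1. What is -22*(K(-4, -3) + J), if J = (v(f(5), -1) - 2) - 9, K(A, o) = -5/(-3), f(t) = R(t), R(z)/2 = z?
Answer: 1144/3 ≈ 381.33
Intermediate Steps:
R(z) = 2*z
f(t) = 2*t
v(h, g) = -8 (v(h, g) = -9 + 1 = -8)
K(A, o) = 5/3 (K(A, o) = -5*(-1/3) = 5/3)
J = -19 (J = (-8 - 2) - 9 = -10 - 9 = -19)
-22*(K(-4, -3) + J) = -22*(5/3 - 19) = -22*(-52/3) = 1144/3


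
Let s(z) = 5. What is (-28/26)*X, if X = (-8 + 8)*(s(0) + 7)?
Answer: 0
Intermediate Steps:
X = 0 (X = (-8 + 8)*(5 + 7) = 0*12 = 0)
(-28/26)*X = -28/26*0 = -28*1/26*0 = -14/13*0 = 0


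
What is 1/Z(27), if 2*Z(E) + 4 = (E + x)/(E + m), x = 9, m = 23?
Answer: -25/41 ≈ -0.60976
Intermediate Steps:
Z(E) = -2 + (9 + E)/(2*(23 + E)) (Z(E) = -2 + ((E + 9)/(E + 23))/2 = -2 + ((9 + E)/(23 + E))/2 = -2 + (9 + E)/(2*(23 + E)))
1/Z(27) = 1/((-83 - 3*27)/(2*(23 + 27))) = 1/((½)*(-83 - 81)/50) = 1/((½)*(1/50)*(-164)) = 1/(-41/25) = -25/41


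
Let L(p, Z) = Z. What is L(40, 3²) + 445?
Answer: 454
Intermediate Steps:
L(40, 3²) + 445 = 3² + 445 = 9 + 445 = 454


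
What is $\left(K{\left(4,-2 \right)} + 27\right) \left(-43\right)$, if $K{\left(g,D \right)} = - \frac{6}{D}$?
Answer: $-1290$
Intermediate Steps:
$\left(K{\left(4,-2 \right)} + 27\right) \left(-43\right) = \left(- \frac{6}{-2} + 27\right) \left(-43\right) = \left(\left(-6\right) \left(- \frac{1}{2}\right) + 27\right) \left(-43\right) = \left(3 + 27\right) \left(-43\right) = 30 \left(-43\right) = -1290$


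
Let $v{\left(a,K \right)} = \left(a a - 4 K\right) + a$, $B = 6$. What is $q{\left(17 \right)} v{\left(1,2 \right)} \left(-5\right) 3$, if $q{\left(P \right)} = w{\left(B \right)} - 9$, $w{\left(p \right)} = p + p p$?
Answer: $2970$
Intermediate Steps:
$v{\left(a,K \right)} = a + a^{2} - 4 K$ ($v{\left(a,K \right)} = \left(a^{2} - 4 K\right) + a = a + a^{2} - 4 K$)
$w{\left(p \right)} = p + p^{2}$
$q{\left(P \right)} = 33$ ($q{\left(P \right)} = 6 \left(1 + 6\right) - 9 = 6 \cdot 7 - 9 = 42 - 9 = 33$)
$q{\left(17 \right)} v{\left(1,2 \right)} \left(-5\right) 3 = 33 \left(1 + 1^{2} - 8\right) \left(-5\right) 3 = 33 \left(1 + 1 - 8\right) \left(-5\right) 3 = 33 \left(-6\right) \left(-5\right) 3 = 33 \cdot 30 \cdot 3 = 33 \cdot 90 = 2970$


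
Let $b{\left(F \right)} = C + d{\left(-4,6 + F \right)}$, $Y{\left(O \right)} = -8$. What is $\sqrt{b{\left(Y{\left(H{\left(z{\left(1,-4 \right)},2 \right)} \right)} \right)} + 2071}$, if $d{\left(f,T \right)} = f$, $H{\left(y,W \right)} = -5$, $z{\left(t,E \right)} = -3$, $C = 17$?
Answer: $2 \sqrt{521} \approx 45.651$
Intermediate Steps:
$b{\left(F \right)} = 13$ ($b{\left(F \right)} = 17 - 4 = 13$)
$\sqrt{b{\left(Y{\left(H{\left(z{\left(1,-4 \right)},2 \right)} \right)} \right)} + 2071} = \sqrt{13 + 2071} = \sqrt{2084} = 2 \sqrt{521}$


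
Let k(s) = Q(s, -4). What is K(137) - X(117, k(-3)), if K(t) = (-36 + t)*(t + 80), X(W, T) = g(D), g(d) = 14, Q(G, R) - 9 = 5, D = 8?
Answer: 21903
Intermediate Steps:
Q(G, R) = 14 (Q(G, R) = 9 + 5 = 14)
k(s) = 14
X(W, T) = 14
K(t) = (-36 + t)*(80 + t)
K(137) - X(117, k(-3)) = (-2880 + 137² + 44*137) - 1*14 = (-2880 + 18769 + 6028) - 14 = 21917 - 14 = 21903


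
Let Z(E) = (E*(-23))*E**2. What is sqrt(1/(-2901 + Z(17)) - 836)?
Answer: I*sqrt(112298292759)/11590 ≈ 28.914*I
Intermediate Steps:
Z(E) = -23*E**3 (Z(E) = (-23*E)*E**2 = -23*E**3)
sqrt(1/(-2901 + Z(17)) - 836) = sqrt(1/(-2901 - 23*17**3) - 836) = sqrt(1/(-2901 - 23*4913) - 836) = sqrt(1/(-2901 - 112999) - 836) = sqrt(1/(-115900) - 836) = sqrt(-1/115900 - 836) = sqrt(-96892401/115900) = I*sqrt(112298292759)/11590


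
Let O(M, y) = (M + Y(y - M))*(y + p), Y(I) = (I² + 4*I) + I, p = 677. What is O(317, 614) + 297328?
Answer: 116501529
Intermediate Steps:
Y(I) = I² + 5*I
O(M, y) = (677 + y)*(M + (y - M)*(5 + y - M)) (O(M, y) = (M + (y - M)*(5 + (y - M)))*(y + 677) = (M + (y - M)*(5 + y - M))*(677 + y) = (677 + y)*(M + (y - M)*(5 + y - M)))
O(317, 614) + 297328 = (677*317 + 317*614 - 677*(317 - 1*614)*(5 + 614 - 1*317) - 1*614*(317 - 1*614)*(5 + 614 - 1*317)) + 297328 = (214609 + 194638 - 677*(317 - 614)*(5 + 614 - 317) - 1*614*(317 - 614)*(5 + 614 - 317)) + 297328 = (214609 + 194638 - 677*(-297)*302 - 1*614*(-297)*302) + 297328 = (214609 + 194638 + 60722838 + 55072116) + 297328 = 116204201 + 297328 = 116501529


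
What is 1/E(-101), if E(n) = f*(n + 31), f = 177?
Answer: -1/12390 ≈ -8.0710e-5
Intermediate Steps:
E(n) = 5487 + 177*n (E(n) = 177*(n + 31) = 177*(31 + n) = 5487 + 177*n)
1/E(-101) = 1/(5487 + 177*(-101)) = 1/(5487 - 17877) = 1/(-12390) = -1/12390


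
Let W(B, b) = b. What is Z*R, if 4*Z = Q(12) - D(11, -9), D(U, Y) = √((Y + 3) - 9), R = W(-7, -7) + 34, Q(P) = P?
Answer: 81 - 27*I*√15/4 ≈ 81.0 - 26.143*I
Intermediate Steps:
R = 27 (R = -7 + 34 = 27)
D(U, Y) = √(-6 + Y) (D(U, Y) = √((3 + Y) - 9) = √(-6 + Y))
Z = 3 - I*√15/4 (Z = (12 - √(-6 - 9))/4 = (12 - √(-15))/4 = (12 - I*√15)/4 = 3 - I*√15/4 ≈ 3.0 - 0.96825*I)
Z*R = (3 - I*√15/4)*27 = 81 - 27*I*√15/4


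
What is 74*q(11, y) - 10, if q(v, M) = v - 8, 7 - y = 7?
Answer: 212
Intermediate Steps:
y = 0 (y = 7 - 1*7 = 7 - 7 = 0)
q(v, M) = -8 + v
74*q(11, y) - 10 = 74*(-8 + 11) - 10 = 74*3 - 10 = 222 - 10 = 212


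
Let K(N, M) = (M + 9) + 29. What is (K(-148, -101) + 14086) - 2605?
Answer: 11418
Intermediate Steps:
K(N, M) = 38 + M (K(N, M) = (9 + M) + 29 = 38 + M)
(K(-148, -101) + 14086) - 2605 = ((38 - 101) + 14086) - 2605 = (-63 + 14086) - 2605 = 14023 - 2605 = 11418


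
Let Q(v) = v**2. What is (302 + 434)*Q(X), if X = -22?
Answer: 356224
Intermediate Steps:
(302 + 434)*Q(X) = (302 + 434)*(-22)**2 = 736*484 = 356224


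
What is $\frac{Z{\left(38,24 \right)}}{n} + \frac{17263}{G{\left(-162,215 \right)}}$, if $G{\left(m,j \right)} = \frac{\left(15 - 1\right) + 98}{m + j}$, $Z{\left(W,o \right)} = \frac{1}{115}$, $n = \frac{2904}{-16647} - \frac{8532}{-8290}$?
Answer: $\frac{206855386010465}{25321660112} \approx 8169.1$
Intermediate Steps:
$n = \frac{19659674}{23000605}$ ($n = 2904 \left(- \frac{1}{16647}\right) - - \frac{4266}{4145} = - \frac{968}{5549} + \frac{4266}{4145} = \frac{19659674}{23000605} \approx 0.85475$)
$Z{\left(W,o \right)} = \frac{1}{115}$
$G{\left(m,j \right)} = \frac{112}{j + m}$ ($G{\left(m,j \right)} = \frac{\left(15 - 1\right) + 98}{j + m} = \frac{14 + 98}{j + m} = \frac{112}{j + m}$)
$\frac{Z{\left(38,24 \right)}}{n} + \frac{17263}{G{\left(-162,215 \right)}} = \frac{1}{115 \cdot \frac{19659674}{23000605}} + \frac{17263}{112 \frac{1}{215 - 162}} = \frac{1}{115} \cdot \frac{23000605}{19659674} + \frac{17263}{112 \cdot \frac{1}{53}} = \frac{4600121}{452172502} + \frac{17263}{112 \cdot \frac{1}{53}} = \frac{4600121}{452172502} + \frac{17263}{\frac{112}{53}} = \frac{4600121}{452172502} + 17263 \cdot \frac{53}{112} = \frac{4600121}{452172502} + \frac{914939}{112} = \frac{206855386010465}{25321660112}$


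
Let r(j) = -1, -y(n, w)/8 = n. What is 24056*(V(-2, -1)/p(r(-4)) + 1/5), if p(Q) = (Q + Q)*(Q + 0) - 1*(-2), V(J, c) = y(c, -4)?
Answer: 264616/5 ≈ 52923.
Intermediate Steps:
y(n, w) = -8*n
V(J, c) = -8*c
p(Q) = 2 + 2*Q² (p(Q) = (2*Q)*Q + 2 = 2*Q² + 2 = 2 + 2*Q²)
24056*(V(-2, -1)/p(r(-4)) + 1/5) = 24056*((-8*(-1))/(2 + 2*(-1)²) + 1/5) = 24056*(8/(2 + 2*1) + 1*(⅕)) = 24056*(8/(2 + 2) + ⅕) = 24056*(8/4 + ⅕) = 24056*(8*(¼) + ⅕) = 24056*(2 + ⅕) = 24056*(11/5) = 264616/5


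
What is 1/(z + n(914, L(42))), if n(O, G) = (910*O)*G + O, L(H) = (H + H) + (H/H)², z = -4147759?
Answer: 1/66551055 ≈ 1.5026e-8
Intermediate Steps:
L(H) = 1 + 2*H (L(H) = 2*H + 1² = 2*H + 1 = 1 + 2*H)
n(O, G) = O + 910*G*O (n(O, G) = 910*G*O + O = O + 910*G*O)
1/(z + n(914, L(42))) = 1/(-4147759 + 914*(1 + 910*(1 + 2*42))) = 1/(-4147759 + 914*(1 + 910*(1 + 84))) = 1/(-4147759 + 914*(1 + 910*85)) = 1/(-4147759 + 914*(1 + 77350)) = 1/(-4147759 + 914*77351) = 1/(-4147759 + 70698814) = 1/66551055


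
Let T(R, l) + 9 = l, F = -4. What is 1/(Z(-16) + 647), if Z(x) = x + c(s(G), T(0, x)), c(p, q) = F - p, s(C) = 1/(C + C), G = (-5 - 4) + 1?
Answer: 16/10033 ≈ 0.0015947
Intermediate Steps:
G = -8 (G = -9 + 1 = -8)
T(R, l) = -9 + l
s(C) = 1/(2*C)
c(p, q) = -4 - p
Z(x) = -63/16 + x (Z(x) = x + (-4 - 1/(2*(-8))) = x + (-4 - (-1)/(2*8)) = x + (-4 - 1*(-1/16)) = x + (-4 + 1/16) = x - 63/16 = -63/16 + x)
1/(Z(-16) + 647) = 1/((-63/16 - 16) + 647) = 1/(-319/16 + 647) = 1/(10033/16) = 16/10033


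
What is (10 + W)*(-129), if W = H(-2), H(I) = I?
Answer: -1032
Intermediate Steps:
W = -2
(10 + W)*(-129) = (10 - 2)*(-129) = 8*(-129) = -1032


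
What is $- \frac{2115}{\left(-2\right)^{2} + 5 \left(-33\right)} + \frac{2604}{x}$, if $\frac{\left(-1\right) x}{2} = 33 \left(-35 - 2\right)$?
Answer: $\frac{930679}{65527} \approx 14.203$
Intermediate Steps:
$x = 2442$ ($x = - 2 \cdot 33 \left(-35 - 2\right) = - 2 \cdot 33 \left(-37\right) = \left(-2\right) \left(-1221\right) = 2442$)
$- \frac{2115}{\left(-2\right)^{2} + 5 \left(-33\right)} + \frac{2604}{x} = - \frac{2115}{\left(-2\right)^{2} + 5 \left(-33\right)} + \frac{2604}{2442} = - \frac{2115}{4 - 165} + 2604 \cdot \frac{1}{2442} = - \frac{2115}{-161} + \frac{434}{407} = \left(-2115\right) \left(- \frac{1}{161}\right) + \frac{434}{407} = \frac{2115}{161} + \frac{434}{407} = \frac{930679}{65527}$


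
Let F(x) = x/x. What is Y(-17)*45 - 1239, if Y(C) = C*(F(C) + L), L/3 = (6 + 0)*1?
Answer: -15774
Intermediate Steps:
F(x) = 1
L = 18 (L = 3*((6 + 0)*1) = 3*(6*1) = 3*6 = 18)
Y(C) = 19*C (Y(C) = C*(1 + 18) = C*19 = 19*C)
Y(-17)*45 - 1239 = (19*(-17))*45 - 1239 = -323*45 - 1239 = -14535 - 1239 = -15774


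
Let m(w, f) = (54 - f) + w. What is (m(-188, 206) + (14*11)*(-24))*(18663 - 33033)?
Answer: 57997320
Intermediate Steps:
m(w, f) = 54 + w - f
(m(-188, 206) + (14*11)*(-24))*(18663 - 33033) = ((54 - 188 - 1*206) + (14*11)*(-24))*(18663 - 33033) = ((54 - 188 - 206) + 154*(-24))*(-14370) = (-340 - 3696)*(-14370) = -4036*(-14370) = 57997320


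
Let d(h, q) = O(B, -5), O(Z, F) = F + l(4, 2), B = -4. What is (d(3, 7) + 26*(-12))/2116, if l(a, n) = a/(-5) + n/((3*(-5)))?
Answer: -4769/31740 ≈ -0.15025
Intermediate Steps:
l(a, n) = -a/5 - n/15 (l(a, n) = a*(-1/5) + n/(-15) = -a/5 + n*(-1/15) = -a/5 - n/15)
O(Z, F) = -14/15 + F (O(Z, F) = F + (-1/5*4 - 1/15*2) = F + (-4/5 - 2/15) = F - 14/15 = -14/15 + F)
d(h, q) = -89/15 (d(h, q) = -14/15 - 5 = -89/15)
(d(3, 7) + 26*(-12))/2116 = (-89/15 + 26*(-12))/2116 = (-89/15 - 312)*(1/2116) = -4769/15*1/2116 = -4769/31740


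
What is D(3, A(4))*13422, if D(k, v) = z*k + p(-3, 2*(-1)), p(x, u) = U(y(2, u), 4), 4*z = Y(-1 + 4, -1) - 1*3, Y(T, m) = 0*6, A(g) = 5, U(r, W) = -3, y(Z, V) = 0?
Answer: -140931/2 ≈ -70466.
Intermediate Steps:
Y(T, m) = 0
z = -¾ (z = (0 - 1*3)/4 = (0 - 3)/4 = (¼)*(-3) = -¾ ≈ -0.75000)
p(x, u) = -3
D(k, v) = -3 - 3*k/4 (D(k, v) = -3*k/4 - 3 = -3 - 3*k/4)
D(3, A(4))*13422 = (-3 - ¾*3)*13422 = (-3 - 9/4)*13422 = -21/4*13422 = -140931/2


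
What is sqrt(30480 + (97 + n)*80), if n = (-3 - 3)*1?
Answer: 8*sqrt(590) ≈ 194.32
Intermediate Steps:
n = -6 (n = -6*1 = -6)
sqrt(30480 + (97 + n)*80) = sqrt(30480 + (97 - 6)*80) = sqrt(30480 + 91*80) = sqrt(30480 + 7280) = sqrt(37760) = 8*sqrt(590)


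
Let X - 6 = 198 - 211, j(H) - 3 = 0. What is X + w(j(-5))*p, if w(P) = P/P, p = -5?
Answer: -12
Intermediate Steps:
j(H) = 3 (j(H) = 3 + 0 = 3)
X = -7 (X = 6 + (198 - 211) = 6 - 13 = -7)
w(P) = 1
X + w(j(-5))*p = -7 + 1*(-5) = -7 - 5 = -12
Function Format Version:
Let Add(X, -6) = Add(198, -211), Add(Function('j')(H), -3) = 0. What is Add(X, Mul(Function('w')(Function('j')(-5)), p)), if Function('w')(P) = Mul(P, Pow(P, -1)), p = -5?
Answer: -12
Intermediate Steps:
Function('j')(H) = 3 (Function('j')(H) = Add(3, 0) = 3)
X = -7 (X = Add(6, Add(198, -211)) = Add(6, -13) = -7)
Function('w')(P) = 1
Add(X, Mul(Function('w')(Function('j')(-5)), p)) = Add(-7, Mul(1, -5)) = Add(-7, -5) = -12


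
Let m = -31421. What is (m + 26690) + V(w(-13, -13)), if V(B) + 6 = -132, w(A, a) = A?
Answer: -4869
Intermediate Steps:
V(B) = -138 (V(B) = -6 - 132 = -138)
(m + 26690) + V(w(-13, -13)) = (-31421 + 26690) - 138 = -4731 - 138 = -4869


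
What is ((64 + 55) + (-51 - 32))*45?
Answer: 1620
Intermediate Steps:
((64 + 55) + (-51 - 32))*45 = (119 - 83)*45 = 36*45 = 1620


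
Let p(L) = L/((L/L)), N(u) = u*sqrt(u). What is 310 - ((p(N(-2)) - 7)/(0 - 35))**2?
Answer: 379709/1225 - 4*I*sqrt(2)/175 ≈ 309.97 - 0.032325*I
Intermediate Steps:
N(u) = u**(3/2)
p(L) = L (p(L) = L/1 = L*1 = L)
310 - ((p(N(-2)) - 7)/(0 - 35))**2 = 310 - (((-2)**(3/2) - 7)/(0 - 35))**2 = 310 - ((-2*I*sqrt(2) - 7)/(-35))**2 = 310 - ((-7 - 2*I*sqrt(2))*(-1/35))**2 = 310 - (1/5 + 2*I*sqrt(2)/35)**2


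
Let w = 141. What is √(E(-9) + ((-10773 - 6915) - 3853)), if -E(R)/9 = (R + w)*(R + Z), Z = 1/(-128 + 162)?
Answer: I*√3145459/17 ≈ 104.33*I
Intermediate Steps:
Z = 1/34 ≈ 0.029412
E(R) = -9*(141 + R)*(1/34 + R) (E(R) = -9*(R + 141)*(R + 1/34) = -9*(141 + R)*(1/34 + R))
√(E(-9) + ((-10773 - 6915) - 3853)) = √((-1269/34 - 9*(-9)² - 43155/34*(-9)) + ((-10773 - 6915) - 3853)) = √((-1269/34 - 9*81 + 388395/34) + (-17688 - 3853)) = √((-1269/34 - 729 + 388395/34) - 21541) = √(181170/17 - 21541) = √(-185027/17) = I*√3145459/17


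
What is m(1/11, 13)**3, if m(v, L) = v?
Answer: 1/1331 ≈ 0.00075131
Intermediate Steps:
m(1/11, 13)**3 = (1/11)**3 = 1/1331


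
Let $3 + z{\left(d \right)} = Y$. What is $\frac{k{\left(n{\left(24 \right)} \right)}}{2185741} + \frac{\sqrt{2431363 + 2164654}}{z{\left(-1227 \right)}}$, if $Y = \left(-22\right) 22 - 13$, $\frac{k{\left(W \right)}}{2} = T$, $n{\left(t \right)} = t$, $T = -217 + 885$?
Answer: $\frac{1336}{2185741} - \frac{\sqrt{4596017}}{500} \approx -4.2871$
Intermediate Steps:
$T = 668$
$k{\left(W \right)} = 1336$ ($k{\left(W \right)} = 2 \cdot 668 = 1336$)
$Y = -497$ ($Y = -484 - 13 = -497$)
$z{\left(d \right)} = -500$ ($z{\left(d \right)} = -3 - 497 = -500$)
$\frac{k{\left(n{\left(24 \right)} \right)}}{2185741} + \frac{\sqrt{2431363 + 2164654}}{z{\left(-1227 \right)}} = \frac{1336}{2185741} + \frac{\sqrt{2431363 + 2164654}}{-500} = 1336 \cdot \frac{1}{2185741} + \sqrt{4596017} \left(- \frac{1}{500}\right) = \frac{1336}{2185741} - \frac{\sqrt{4596017}}{500}$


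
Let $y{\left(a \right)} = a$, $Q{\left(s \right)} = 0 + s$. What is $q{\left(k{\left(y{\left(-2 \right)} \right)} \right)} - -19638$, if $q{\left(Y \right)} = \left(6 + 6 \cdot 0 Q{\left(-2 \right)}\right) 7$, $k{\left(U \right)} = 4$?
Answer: $19680$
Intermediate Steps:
$Q{\left(s \right)} = s$
$q{\left(Y \right)} = 42$ ($q{\left(Y \right)} = \left(6 + 6 \cdot 0 \left(-2\right)\right) 7 = \left(6 + 0 \left(-2\right)\right) 7 = \left(6 + 0\right) 7 = 6 \cdot 7 = 42$)
$q{\left(k{\left(y{\left(-2 \right)} \right)} \right)} - -19638 = 42 - -19638 = 42 + 19638 = 19680$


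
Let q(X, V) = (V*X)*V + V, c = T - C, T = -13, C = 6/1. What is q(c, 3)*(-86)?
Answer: 14448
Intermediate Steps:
C = 6 (C = 6*1 = 6)
c = -19 (c = -13 - 1*6 = -13 - 6 = -19)
q(X, V) = V + X*V² (q(X, V) = X*V² + V = V + X*V²)
q(c, 3)*(-86) = (3*(1 + 3*(-19)))*(-86) = (3*(1 - 57))*(-86) = (3*(-56))*(-86) = -168*(-86) = 14448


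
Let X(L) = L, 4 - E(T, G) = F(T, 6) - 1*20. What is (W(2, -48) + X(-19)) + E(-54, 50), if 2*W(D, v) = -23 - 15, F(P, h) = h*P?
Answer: 310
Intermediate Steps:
F(P, h) = P*h
E(T, G) = 24 - 6*T (E(T, G) = 4 - (T*6 - 1*20) = 4 - (6*T - 20) = 4 - (-20 + 6*T) = 4 + (20 - 6*T) = 24 - 6*T)
W(D, v) = -19 (W(D, v) = (-23 - 15)/2 = (½)*(-38) = -19)
(W(2, -48) + X(-19)) + E(-54, 50) = (-19 - 19) + (24 - 6*(-54)) = -38 + (24 + 324) = -38 + 348 = 310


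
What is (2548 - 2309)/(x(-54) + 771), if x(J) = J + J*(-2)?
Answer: 239/825 ≈ 0.28970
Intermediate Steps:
x(J) = -J (x(J) = J - 2*J = -J)
(2548 - 2309)/(x(-54) + 771) = (2548 - 2309)/(-1*(-54) + 771) = 239/(54 + 771) = 239/825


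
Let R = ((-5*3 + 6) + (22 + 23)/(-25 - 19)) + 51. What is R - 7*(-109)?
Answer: 35375/44 ≈ 803.98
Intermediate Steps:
R = 1803/44 (R = ((-15 + 6) + 45/(-44)) + 51 = (-9 + 45*(-1/44)) + 51 = (-9 - 45/44) + 51 = -441/44 + 51 = 1803/44 ≈ 40.977)
R - 7*(-109) = 1803/44 - 7*(-109) = 1803/44 + 763 = 35375/44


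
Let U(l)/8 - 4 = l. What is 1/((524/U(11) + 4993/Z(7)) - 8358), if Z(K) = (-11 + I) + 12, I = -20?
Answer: -570/4911361 ≈ -0.00011606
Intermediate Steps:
U(l) = 32 + 8*l
Z(K) = -19 (Z(K) = (-11 - 20) + 12 = -31 + 12 = -19)
1/((524/U(11) + 4993/Z(7)) - 8358) = 1/((524/(32 + 8*11) + 4993/(-19)) - 8358) = 1/((524/(32 + 88) + 4993*(-1/19)) - 8358) = 1/((524/120 - 4993/19) - 8358) = 1/((524*(1/120) - 4993/19) - 8358) = 1/((131/30 - 4993/19) - 8358) = 1/(-147301/570 - 8358) = 1/(-4911361/570) = -570/4911361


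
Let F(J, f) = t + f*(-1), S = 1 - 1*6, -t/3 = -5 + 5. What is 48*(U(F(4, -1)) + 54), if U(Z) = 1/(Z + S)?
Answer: 2580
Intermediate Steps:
t = 0 (t = -3*(-5 + 5) = -3*0 = 0)
S = -5 (S = 1 - 6 = -5)
F(J, f) = -f (F(J, f) = 0 + f*(-1) = 0 - f = -f)
U(Z) = 1/(-5 + Z) (U(Z) = 1/(Z - 5) = 1/(-5 + Z))
48*(U(F(4, -1)) + 54) = 48*(1/(-5 - 1*(-1)) + 54) = 48*(1/(-5 + 1) + 54) = 48*(1/(-4) + 54) = 48*(-¼ + 54) = 48*(215/4) = 2580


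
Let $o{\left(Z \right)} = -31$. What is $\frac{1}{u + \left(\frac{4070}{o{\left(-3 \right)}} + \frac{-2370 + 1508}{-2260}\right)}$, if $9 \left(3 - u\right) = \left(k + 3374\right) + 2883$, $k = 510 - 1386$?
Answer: $- \frac{315270}{228822271} \approx -0.0013778$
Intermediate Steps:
$k = -876$
$u = - \frac{5354}{9}$ ($u = 3 - \frac{\left(-876 + 3374\right) + 2883}{9} = 3 - \frac{2498 + 2883}{9} = 3 - \frac{5381}{9} = - \frac{5354}{9} \approx -594.89$)
$\frac{1}{u + \left(\frac{4070}{o{\left(-3 \right)}} + \frac{-2370 + 1508}{-2260}\right)} = \frac{1}{- \frac{5354}{9} + \left(\frac{4070}{-31} + \frac{-2370 + 1508}{-2260}\right)} = \frac{1}{- \frac{5354}{9} + \left(4070 \left(- \frac{1}{31}\right) - - \frac{431}{1130}\right)} = \frac{1}{- \frac{5354}{9} + \left(- \frac{4070}{31} + \frac{431}{1130}\right)} = \frac{1}{- \frac{5354}{9} - \frac{4585739}{35030}} = \frac{1}{- \frac{228822271}{315270}} = - \frac{315270}{228822271}$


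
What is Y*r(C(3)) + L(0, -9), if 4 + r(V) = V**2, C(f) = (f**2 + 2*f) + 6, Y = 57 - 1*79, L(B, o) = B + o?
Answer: -9623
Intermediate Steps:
Y = -22 (Y = 57 - 79 = -22)
C(f) = 6 + f**2 + 2*f
r(V) = -4 + V**2
Y*r(C(3)) + L(0, -9) = -22*(-4 + (6 + 3**2 + 2*3)**2) + (0 - 9) = -22*(-4 + (6 + 9 + 6)**2) - 9 = -22*(-4 + 21**2) - 9 = -22*(-4 + 441) - 9 = -22*437 - 9 = -9614 - 9 = -9623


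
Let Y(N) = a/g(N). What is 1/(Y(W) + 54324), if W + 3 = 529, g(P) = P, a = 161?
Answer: 526/28574585 ≈ 1.8408e-5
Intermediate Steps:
W = 526 (W = -3 + 529 = 526)
Y(N) = 161/N
1/(Y(W) + 54324) = 1/(161/526 + 54324) = 1/(28574585/526) = 526/28574585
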